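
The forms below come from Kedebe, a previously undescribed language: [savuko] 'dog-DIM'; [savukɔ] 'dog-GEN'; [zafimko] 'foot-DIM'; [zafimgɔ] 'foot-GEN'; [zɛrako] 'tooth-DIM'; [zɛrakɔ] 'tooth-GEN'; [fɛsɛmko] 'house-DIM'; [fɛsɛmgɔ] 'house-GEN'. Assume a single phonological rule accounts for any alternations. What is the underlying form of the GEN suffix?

/-gɔ/

The GEN suffix surfaces as [-gɔ] and [-kɔ], depending on the final segment of the stem.
The DIM suffix, which begins with [k], is invariant after every stem; so [k] is not altered by any rule here.
So the underlying form is /-gɔ/, and voiced stops become voiceless after a vowel.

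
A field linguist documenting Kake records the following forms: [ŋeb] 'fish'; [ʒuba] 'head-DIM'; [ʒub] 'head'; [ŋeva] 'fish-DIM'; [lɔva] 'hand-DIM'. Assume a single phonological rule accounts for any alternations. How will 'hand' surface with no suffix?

[lɔb]

The root 'fish' surfaces as [ŋeb] and [ŋeva], with a stem-final [b] ~ [v] alternation.
If /b/ were underlying and a rule turned it into [v] before the DIM suffix, 'head' would also alternate; but it has [b] in both [ʒub] and [ʒuba].
Therefore /v/ is basic and [b] is derived by word-final hardening (voiced fricatives become stops word-finally).
From [lɔva] the stem 'hand' is /lɔv/; word-finally this yields [lɔb].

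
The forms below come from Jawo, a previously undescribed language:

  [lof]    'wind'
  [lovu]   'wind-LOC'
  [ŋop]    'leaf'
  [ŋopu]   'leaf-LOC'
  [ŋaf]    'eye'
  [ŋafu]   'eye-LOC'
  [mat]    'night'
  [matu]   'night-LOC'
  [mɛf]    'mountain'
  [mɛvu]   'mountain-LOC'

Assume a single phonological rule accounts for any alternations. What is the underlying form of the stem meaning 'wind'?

/lov/

The stem for 'wind' ends in [f] in [lof] but [v] in [lovu].
If /f/ were underlying and a rule turned it into [v] before the LOC suffix, 'eye' would also alternate; but it has [f] in both [ŋaf] and [ŋafu].
The underlying segment must be /v/; voiced obstruents become voiceless word-finally, yielding [f] there.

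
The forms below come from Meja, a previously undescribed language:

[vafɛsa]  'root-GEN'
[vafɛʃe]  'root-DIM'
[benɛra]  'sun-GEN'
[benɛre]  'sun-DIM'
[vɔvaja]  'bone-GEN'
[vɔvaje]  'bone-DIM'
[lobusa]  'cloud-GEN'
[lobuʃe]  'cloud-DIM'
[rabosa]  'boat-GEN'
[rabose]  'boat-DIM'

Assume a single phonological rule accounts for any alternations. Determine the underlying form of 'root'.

/vafɛʃ/

'root' shows [s] ~ [ʃ] at the end of the stem ([vafɛsa] vs [vafɛʃe]).
Compare 'boat', with invariant [s] in [rabosa] and [rabose]: an analysis with underlying /s/ and a rule producing [ʃ] before the DIM suffix would wrongly predict alternation here too.
So /ʃ/ is underlying, and a rule of depalatalization — palato-alveolar /ʃ/ becomes [s] when no front vowel follows — gives [s].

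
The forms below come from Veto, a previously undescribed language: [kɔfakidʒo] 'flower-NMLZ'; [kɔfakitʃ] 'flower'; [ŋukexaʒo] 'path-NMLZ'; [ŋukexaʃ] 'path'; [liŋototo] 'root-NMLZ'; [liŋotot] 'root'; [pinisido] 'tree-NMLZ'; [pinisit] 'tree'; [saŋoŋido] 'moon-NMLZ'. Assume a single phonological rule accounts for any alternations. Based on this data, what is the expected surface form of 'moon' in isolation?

The stem for 'tree' ends in [d] in [pinisido] but [t] in [pinisit].
Compare 'root', with invariant [t] in [liŋototo] and [liŋotot]: an analysis with underlying /t/ and a rule producing [d] before the NMLZ suffix would wrongly predict alternation here too.
Therefore /d/ is basic and [t] is derived by word-final obstruent devoicing (voiced obstruents become voiceless word-finally).
The one attested form of 'moon', [saŋoŋido], shows underlying /saŋoŋid/. Applying the same rule word-finally gives [saŋoŋit].

[saŋoŋit]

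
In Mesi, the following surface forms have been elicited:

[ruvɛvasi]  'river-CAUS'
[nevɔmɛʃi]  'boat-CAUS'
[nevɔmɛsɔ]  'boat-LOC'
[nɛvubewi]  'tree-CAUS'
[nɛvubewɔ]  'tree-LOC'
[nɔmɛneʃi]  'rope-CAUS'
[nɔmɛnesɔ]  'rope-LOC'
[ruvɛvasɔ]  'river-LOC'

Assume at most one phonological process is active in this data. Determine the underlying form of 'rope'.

/nɔmɛneʃ/

'rope' shows [s] ~ [ʃ] at the end of the stem ([nɔmɛnesɔ] vs [nɔmɛneʃi]).
If /s/ were underlying and a rule turned it into [ʃ] before the CAUS suffix, 'river' would also alternate; but it has [s] in both [ruvɛvasɔ] and [ruvɛvasi].
So /ʃ/ is underlying, and a rule of depalatalization — palato-alveolar /ʃ/ becomes [s] when no front vowel follows — gives [s].
So 'rope' = /nɔmɛneʃ/.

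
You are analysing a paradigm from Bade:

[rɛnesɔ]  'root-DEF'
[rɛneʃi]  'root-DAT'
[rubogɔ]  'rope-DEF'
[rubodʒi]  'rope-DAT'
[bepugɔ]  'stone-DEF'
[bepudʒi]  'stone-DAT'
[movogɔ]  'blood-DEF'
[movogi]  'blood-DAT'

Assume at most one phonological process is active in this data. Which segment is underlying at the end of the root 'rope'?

The root 'rope' surfaces as [rubogɔ] and [rubodʒi], with a stem-final [g] ~ [dʒ] alternation.
If /g/ were underlying and a rule turned it into [dʒ] before the DAT suffix, 'blood' would also alternate; but it has [g] in both [movogɔ] and [movogi].
Therefore /dʒ/ is basic and [g] is derived by depalatalization (palato-alveolar /dʒ/ and /ʃ/ become [g] and [s] when no front vowel follows).

/dʒ/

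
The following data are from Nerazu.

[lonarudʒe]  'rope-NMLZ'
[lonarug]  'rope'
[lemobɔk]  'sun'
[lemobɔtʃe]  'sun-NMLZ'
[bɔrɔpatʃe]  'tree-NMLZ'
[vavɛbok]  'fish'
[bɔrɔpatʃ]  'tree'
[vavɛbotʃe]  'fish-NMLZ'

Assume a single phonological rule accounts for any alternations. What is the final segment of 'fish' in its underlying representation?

/k/

'fish' shows [k] ~ [tʃ] at the end of the stem ([vavɛbok] vs [vavɛbotʃe]).
But 'tree' keeps [tʃ] in both environments ([bɔrɔpatʃ], [bɔrɔpatʃe]), so there is no rule changing /tʃ/ to [k] in isolation.
Therefore /k/ is basic and [tʃ] is derived by palatalization before a front vowel (/k/ and /g/ become palato-alveolar [tʃ] and [dʒ] before a front vowel).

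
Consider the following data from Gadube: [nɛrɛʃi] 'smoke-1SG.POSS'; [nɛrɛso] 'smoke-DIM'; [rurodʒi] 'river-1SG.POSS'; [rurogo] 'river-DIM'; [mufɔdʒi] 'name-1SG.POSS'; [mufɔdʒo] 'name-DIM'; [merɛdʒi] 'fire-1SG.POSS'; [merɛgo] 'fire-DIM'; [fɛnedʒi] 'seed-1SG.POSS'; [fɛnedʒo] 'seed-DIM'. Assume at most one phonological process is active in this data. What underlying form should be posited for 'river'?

'river' shows [dʒ] ~ [g] at the end of the stem ([rurodʒi] vs [rurogo]).
Compare 'seed', with invariant [dʒ] in [fɛnedʒi] and [fɛnedʒo]: an analysis with underlying /dʒ/ and a rule producing [g] before the DIM suffix would wrongly predict alternation here too.
The alternation reflects palatalization before a front vowel: /g/ and /s/ become palato-alveolar [dʒ] and [ʃ] before a front vowel. /g/ is underlying.
Hence 'river' is /rurog/ underlyingly.

/rurog/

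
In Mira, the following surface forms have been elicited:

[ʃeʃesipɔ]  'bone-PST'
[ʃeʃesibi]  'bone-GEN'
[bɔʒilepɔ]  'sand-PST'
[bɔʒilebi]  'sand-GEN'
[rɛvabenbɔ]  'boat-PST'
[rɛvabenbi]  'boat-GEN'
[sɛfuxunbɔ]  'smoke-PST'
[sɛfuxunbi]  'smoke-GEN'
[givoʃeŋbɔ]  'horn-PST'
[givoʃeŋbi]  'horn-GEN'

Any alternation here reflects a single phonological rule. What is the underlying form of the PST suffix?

/-pɔ/

The PST morpheme has two allomorphs, [-bɔ] and [-pɔ].
By contrast the GEN suffix keeps its initial [b] throughout — that segment must be underlying.
So the underlying form is /-pɔ/, and voiceless stops become voiced after a nasal.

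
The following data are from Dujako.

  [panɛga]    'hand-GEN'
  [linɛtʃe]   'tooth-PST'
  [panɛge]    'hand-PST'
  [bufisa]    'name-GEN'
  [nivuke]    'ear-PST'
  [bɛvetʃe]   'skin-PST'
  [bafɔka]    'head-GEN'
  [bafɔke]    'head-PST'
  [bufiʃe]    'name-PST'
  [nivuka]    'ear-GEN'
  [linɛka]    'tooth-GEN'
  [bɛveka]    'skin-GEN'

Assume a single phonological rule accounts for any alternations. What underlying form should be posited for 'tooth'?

The stem for 'tooth' ends in [k] in [linɛka] but [tʃ] in [linɛtʃe].
Compare 'ear', with invariant [k] in [nivuka] and [nivuke]: an analysis with underlying /k/ and a rule producing [tʃ] before the PST suffix would wrongly predict alternation here too.
Therefore /tʃ/ is basic and [k] is derived by depalatalization (palato-alveolar /tʃ/ and /ʃ/ become [k] and [s] when no front vowel follows).
Hence 'tooth' is /linɛtʃ/ underlyingly.

/linɛtʃ/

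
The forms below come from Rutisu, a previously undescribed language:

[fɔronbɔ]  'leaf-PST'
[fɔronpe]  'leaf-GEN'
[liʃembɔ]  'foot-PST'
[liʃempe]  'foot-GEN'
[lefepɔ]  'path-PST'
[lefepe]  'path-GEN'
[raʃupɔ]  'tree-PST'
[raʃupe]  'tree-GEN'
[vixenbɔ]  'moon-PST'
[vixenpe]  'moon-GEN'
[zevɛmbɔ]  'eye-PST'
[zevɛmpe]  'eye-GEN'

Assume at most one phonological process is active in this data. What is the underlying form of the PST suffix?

/-bɔ/

The PST suffix surfaces as [-bɔ] and [-pɔ], depending on the final segment of the stem.
The GEN suffix, which begins with [p], is invariant after every stem; so [p] is not altered by any rule here.
So the underlying form is /-bɔ/, and voiced stops become voiceless after a vowel.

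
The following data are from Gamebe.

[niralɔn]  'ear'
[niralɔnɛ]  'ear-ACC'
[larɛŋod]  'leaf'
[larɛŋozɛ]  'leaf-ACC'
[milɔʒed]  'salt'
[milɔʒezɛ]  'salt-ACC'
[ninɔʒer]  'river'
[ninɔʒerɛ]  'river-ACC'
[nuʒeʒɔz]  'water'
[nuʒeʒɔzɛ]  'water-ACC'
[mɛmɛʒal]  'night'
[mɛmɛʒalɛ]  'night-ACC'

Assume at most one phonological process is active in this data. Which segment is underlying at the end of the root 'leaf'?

/d/

The root 'leaf' surfaces as [larɛŋod] and [larɛŋozɛ], with a stem-final [d] ~ [z] alternation.
The stem 'water' ([nuʒeʒɔz], [nuʒeʒɔzɛ]) shows [z] unchanged in both environments, so [z] cannot be basic with [d] derived in isolation.
Therefore /d/ is basic and [z] is derived by intervocalic spirantization (voiced stops become fricatives between vowels).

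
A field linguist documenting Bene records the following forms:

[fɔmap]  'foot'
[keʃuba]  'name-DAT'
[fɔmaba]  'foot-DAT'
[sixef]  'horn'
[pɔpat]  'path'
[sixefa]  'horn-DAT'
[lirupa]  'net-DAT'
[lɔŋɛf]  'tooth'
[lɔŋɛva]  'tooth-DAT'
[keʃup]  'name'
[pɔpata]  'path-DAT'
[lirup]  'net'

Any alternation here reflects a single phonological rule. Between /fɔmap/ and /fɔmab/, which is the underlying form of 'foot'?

/fɔmab/

The root 'foot' surfaces as [fɔmaba] and [fɔmap], with a stem-final [b] ~ [p] alternation.
The stem 'net' ([lirupa], [lirup]) shows [p] unchanged in both environments, so [p] cannot be basic with [b] derived before the DAT suffix.
The alternation reflects word-final obstruent devoicing: voiced obstruents become voiceless word-finally. /b/ is underlying.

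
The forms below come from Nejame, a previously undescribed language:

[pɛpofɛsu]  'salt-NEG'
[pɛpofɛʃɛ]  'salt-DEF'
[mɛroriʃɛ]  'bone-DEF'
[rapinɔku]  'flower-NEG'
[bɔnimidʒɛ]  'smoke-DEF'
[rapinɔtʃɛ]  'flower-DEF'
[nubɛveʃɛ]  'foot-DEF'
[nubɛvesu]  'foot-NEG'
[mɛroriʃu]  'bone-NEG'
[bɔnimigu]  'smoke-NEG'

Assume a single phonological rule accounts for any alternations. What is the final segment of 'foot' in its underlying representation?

The root 'foot' surfaces as [nubɛveʃɛ] and [nubɛvesu], with a stem-final [ʃ] ~ [s] alternation.
Compare 'bone', with invariant [ʃ] in [mɛroriʃɛ] and [mɛroriʃu]: an analysis with underlying /ʃ/ and a rule producing [s] before the NEG suffix would wrongly predict alternation here too.
So /s/ is underlying, and a rule of palatalization before a front vowel — /k/, /g/ and /s/ become palato-alveolar [tʃ], [dʒ] and [ʃ] before a front vowel — gives [ʃ].

/s/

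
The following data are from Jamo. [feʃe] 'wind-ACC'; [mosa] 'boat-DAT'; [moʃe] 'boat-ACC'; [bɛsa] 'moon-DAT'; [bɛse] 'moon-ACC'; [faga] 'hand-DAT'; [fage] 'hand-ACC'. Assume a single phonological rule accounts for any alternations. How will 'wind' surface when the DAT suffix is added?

[fesa]

The root 'boat' surfaces as [mosa] and [moʃe], with a stem-final [s] ~ [ʃ] alternation.
Compare 'moon', with invariant [s] in [bɛsa] and [bɛse]: an analysis with underlying /s/ and a rule producing [ʃ] before the ACC suffix would wrongly predict alternation here too.
The underlying segment must be /ʃ/; palato-alveolar /ʃ/ becomes [s] when no front vowel follows, yielding [s] there.
From [feʃe] the stem 'wind' is /feʃ/; when no front vowel follows this yields [fesa].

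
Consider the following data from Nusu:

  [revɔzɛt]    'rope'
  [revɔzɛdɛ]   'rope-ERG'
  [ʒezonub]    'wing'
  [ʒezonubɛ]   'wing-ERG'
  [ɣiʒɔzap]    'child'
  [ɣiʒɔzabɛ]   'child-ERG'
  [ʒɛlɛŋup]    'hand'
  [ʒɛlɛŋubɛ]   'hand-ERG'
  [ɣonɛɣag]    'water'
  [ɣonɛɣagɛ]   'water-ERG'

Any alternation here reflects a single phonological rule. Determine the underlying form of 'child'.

/ɣiʒɔzap/

In [ɣiʒɔzap] and [ɣiʒɔzabɛ] the final segment of 'child' alternates: [p] ~ [b].
The stem 'wing' ([ʒezonub], [ʒezonubɛ]) shows [b] unchanged in both environments, so [b] cannot be basic with [p] derived in isolation.
The underlying segment must be /p/; voiceless stops become voiced between vowels, yielding [b] there.
The underlying form of 'child' is therefore /ɣiʒɔzap/.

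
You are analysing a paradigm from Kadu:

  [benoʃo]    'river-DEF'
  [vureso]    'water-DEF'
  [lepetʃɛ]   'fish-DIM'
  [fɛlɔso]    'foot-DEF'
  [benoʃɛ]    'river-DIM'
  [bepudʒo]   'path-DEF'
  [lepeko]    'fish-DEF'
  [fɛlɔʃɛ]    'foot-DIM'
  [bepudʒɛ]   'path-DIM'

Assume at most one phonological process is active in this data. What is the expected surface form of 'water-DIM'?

[vureʃɛ]

In [fɛlɔso] and [fɛlɔʃɛ] the final segment of 'foot' alternates: [s] ~ [ʃ].
Compare 'river', with invariant [ʃ] in [benoʃo] and [benoʃɛ]: an analysis with underlying /ʃ/ and a rule producing [s] before the DEF suffix would wrongly predict alternation here too.
So /s/ is underlying, and a rule of palatalization before a front vowel — /k/ and /s/ become palato-alveolar [tʃ] and [ʃ] before a front vowel — gives [ʃ].
The one attested form of 'water', [vureso], shows underlying /vures/. Applying the same rule before a front vowel gives [vureʃɛ].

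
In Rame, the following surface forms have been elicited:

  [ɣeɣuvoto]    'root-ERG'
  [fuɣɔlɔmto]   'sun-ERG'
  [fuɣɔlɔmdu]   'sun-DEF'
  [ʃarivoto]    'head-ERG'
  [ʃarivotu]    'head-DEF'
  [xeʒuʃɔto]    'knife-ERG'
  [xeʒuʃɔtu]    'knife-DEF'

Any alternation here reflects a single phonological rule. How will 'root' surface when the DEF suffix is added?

The DEF suffix surfaces as [-du] and [-tu], depending on the final segment of the stem.
By contrast the ERG suffix keeps its initial [t] throughout — that segment must be underlying.
So the underlying form is /-du/, and voiced stops become voiceless after a vowel.
After 'root', which ends in a vowel, the suffix surfaces as [-tu], giving [ɣeɣuvotu].

[ɣeɣuvotu]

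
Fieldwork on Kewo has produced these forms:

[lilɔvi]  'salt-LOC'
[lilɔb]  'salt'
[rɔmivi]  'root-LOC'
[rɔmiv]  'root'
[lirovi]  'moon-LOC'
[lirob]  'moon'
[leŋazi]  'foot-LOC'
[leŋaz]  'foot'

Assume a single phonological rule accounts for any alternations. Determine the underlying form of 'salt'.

/lilɔb/

The root 'salt' surfaces as [lilɔvi] and [lilɔb], with a stem-final [v] ~ [b] alternation.
Compare 'root', with invariant [v] in [rɔmivi] and [rɔmiv]: an analysis with underlying /v/ and a rule producing [b] in isolation would wrongly predict alternation here too.
Therefore /b/ is basic and [v] is derived by intervocalic spirantization (voiced stops become fricatives between vowels).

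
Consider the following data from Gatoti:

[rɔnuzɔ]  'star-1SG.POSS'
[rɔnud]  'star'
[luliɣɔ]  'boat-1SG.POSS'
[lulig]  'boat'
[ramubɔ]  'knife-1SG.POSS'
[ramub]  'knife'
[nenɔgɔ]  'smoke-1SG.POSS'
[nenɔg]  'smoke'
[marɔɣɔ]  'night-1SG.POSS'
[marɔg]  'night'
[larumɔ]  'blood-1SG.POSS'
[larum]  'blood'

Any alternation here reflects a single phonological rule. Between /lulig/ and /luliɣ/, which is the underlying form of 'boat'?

/luliɣ/

'boat' shows [ɣ] ~ [g] at the end of the stem ([luliɣɔ] vs [lulig]).
If /g/ were underlying and a rule turned it into [ɣ] before the 1SG.POSS suffix, 'smoke' would also alternate; but it has [g] in both [nenɔgɔ] and [nenɔg].
So /ɣ/ is underlying, and a rule of word-final hardening — voiced fricatives become stops word-finally — gives [g].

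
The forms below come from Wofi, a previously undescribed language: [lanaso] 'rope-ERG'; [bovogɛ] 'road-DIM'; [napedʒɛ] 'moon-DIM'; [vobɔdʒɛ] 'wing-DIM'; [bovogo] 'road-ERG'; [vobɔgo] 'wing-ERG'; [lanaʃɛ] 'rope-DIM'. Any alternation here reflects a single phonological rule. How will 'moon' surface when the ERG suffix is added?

[napego]

The root 'wing' surfaces as [vobɔdʒɛ] and [vobɔgo], with a stem-final [dʒ] ~ [g] alternation.
But 'road' keeps [g] in both environments ([bovogɛ], [bovogo]), so there is no rule changing /g/ to [dʒ] before the DIM suffix.
Therefore /dʒ/ is basic and [g] is derived by depalatalization (palato-alveolar /dʒ/ and /ʃ/ become [g] and [s] when no front vowel follows).
The one attested form of 'moon', [napedʒɛ], shows underlying /napedʒ/. Applying the same rule when no front vowel follows gives [napego].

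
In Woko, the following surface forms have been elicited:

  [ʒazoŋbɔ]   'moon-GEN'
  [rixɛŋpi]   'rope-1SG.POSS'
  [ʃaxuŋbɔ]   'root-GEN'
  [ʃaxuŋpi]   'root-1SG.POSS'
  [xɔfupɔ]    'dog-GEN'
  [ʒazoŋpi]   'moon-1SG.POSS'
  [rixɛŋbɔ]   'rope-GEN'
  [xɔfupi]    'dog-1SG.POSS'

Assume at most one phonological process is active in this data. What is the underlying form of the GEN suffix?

/-bɔ/

The GEN suffix surfaces as [-bɔ] and [-pɔ], depending on the final segment of the stem.
The 1SG.POSS suffix, which begins with [p], is invariant after every stem; so [p] is not altered by any rule here.
The GEN suffix is therefore /-bɔ/ underlyingly, with post-vocalic devoicing: voiced stops become voiceless after a vowel.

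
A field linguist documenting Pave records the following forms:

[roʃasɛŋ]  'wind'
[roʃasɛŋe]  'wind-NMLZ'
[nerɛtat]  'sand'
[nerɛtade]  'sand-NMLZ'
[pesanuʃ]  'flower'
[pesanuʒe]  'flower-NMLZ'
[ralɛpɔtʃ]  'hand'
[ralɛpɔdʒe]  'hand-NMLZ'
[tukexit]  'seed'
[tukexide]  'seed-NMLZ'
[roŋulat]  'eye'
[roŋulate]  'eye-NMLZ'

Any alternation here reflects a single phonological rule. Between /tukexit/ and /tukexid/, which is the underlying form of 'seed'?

/tukexid/

The stem for 'seed' ends in [t] in [tukexit] but [d] in [tukexide].
If /t/ were underlying and a rule turned it into [d] before the NMLZ suffix, 'eye' would also alternate; but it has [t] in both [roŋulat] and [roŋulate].
The underlying segment must be /d/; voiced obstruents become voiceless word-finally, yielding [t] there.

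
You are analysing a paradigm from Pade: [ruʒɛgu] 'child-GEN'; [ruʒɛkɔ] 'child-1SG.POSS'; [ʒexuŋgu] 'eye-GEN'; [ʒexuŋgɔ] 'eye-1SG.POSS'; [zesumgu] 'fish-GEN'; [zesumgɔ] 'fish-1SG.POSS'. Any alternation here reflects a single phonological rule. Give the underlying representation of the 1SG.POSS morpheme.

/-kɔ/

The 1SG.POSS suffix surfaces as [-gɔ] and [-kɔ], depending on the final segment of the stem.
The GEN suffix, which begins with [g], is invariant after every stem; so [g] is not altered by any rule here.
So the underlying form is /-kɔ/, and voiceless stops become voiced after a nasal.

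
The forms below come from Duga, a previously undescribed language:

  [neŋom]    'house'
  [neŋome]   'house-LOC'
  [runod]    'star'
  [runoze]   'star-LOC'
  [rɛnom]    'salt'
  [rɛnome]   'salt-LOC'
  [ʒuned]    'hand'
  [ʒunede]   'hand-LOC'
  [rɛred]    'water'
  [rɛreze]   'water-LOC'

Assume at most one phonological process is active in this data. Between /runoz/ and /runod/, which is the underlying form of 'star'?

/runoz/

The stem for 'star' ends in [d] in [runod] but [z] in [runoze].
If /d/ were underlying and a rule turned it into [z] before the LOC suffix, 'hand' would also alternate; but it has [d] in both [ʒuned] and [ʒunede].
The underlying segment must be /z/; voiced fricatives become stops word-finally, yielding [d] there.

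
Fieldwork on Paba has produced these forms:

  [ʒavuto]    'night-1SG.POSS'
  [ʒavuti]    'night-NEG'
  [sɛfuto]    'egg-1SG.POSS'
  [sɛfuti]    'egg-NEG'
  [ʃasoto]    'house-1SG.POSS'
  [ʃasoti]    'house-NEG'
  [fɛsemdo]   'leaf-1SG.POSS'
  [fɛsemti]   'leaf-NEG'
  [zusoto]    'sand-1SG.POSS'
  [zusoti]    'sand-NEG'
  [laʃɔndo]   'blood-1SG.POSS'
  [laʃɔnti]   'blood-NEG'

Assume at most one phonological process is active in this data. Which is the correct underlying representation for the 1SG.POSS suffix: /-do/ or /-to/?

/-do/

The 1SG.POSS morpheme has two allomorphs, [-do] and [-to].
By contrast the NEG suffix keeps its initial [t] throughout — that segment must be underlying.
So the underlying form is /-do/, and voiced stops become voiceless after a vowel.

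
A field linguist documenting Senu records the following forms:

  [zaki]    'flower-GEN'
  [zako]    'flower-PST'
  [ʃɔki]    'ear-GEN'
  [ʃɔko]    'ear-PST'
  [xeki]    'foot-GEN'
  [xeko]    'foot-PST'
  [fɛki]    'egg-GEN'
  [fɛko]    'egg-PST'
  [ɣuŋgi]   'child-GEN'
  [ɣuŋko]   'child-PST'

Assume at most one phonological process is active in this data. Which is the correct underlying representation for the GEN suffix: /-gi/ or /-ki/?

The GEN suffix surfaces as [-gi] and [-ki], depending on the final segment of the stem.
By contrast the PST suffix keeps its initial [k] throughout — that segment must be underlying.
So the underlying form is /-gi/, and voiced stops become voiceless after a vowel.

/-gi/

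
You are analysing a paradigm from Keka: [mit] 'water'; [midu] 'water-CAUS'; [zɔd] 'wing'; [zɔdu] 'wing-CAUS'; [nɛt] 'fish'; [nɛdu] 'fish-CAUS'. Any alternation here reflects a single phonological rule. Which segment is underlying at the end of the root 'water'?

/t/

The root 'water' surfaces as [mit] and [midu], with a stem-final [t] ~ [d] alternation.
The stem 'wing' ([zɔd], [zɔdu]) shows [d] unchanged in both environments, so [d] cannot be basic with [t] derived in isolation.
So /t/ is underlying, and a rule of intervocalic voicing — voiceless stops become voiced between vowels — gives [d].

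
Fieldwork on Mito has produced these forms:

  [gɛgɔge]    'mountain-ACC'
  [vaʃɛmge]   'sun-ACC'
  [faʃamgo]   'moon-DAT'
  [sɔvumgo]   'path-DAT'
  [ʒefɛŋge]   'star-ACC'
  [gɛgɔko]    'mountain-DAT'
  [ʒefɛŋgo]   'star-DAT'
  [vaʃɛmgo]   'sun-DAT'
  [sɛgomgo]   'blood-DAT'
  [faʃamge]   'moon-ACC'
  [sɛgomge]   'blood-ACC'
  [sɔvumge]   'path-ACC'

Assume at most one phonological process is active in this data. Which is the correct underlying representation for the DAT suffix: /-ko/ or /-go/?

/-ko/

The DAT morpheme has two allomorphs, [-go] and [-ko].
The ACC suffix, which begins with [g], is invariant after every stem; so [g] is not altered by any rule here.
The DAT suffix is therefore /-ko/ underlyingly, with post-nasal voicing: voiceless stops become voiced after a nasal.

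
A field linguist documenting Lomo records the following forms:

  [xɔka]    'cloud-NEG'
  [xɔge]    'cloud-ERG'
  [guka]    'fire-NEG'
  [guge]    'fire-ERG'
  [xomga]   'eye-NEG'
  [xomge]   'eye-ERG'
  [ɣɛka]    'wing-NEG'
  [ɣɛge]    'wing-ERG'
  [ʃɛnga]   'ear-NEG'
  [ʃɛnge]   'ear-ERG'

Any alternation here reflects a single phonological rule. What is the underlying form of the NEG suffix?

The NEG suffix surfaces as [-ga] and [-ka], depending on the final segment of the stem.
The ERG suffix, which begins with [g], is invariant after every stem; so [g] is not altered by any rule here.
The NEG suffix is therefore /-ka/ underlyingly, with post-nasal voicing: voiceless stops become voiced after a nasal.

/-ka/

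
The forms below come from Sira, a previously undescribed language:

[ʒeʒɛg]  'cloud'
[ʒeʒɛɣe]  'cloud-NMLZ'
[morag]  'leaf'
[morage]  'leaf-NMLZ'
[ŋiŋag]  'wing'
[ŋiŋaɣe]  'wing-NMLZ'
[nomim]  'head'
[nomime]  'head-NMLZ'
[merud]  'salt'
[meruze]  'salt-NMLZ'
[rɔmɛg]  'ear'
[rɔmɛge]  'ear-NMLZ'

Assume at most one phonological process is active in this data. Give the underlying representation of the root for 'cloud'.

The root 'cloud' surfaces as [ʒeʒɛg] and [ʒeʒɛɣe], with a stem-final [g] ~ [ɣ] alternation.
The stem 'ear' ([rɔmɛg], [rɔmɛge]) shows [g] unchanged in both environments, so [g] cannot be basic with [ɣ] derived before the NMLZ suffix.
Therefore /ɣ/ is basic and [g] is derived by word-final hardening (voiced fricatives become stops word-finally).

/ʒeʒɛɣ/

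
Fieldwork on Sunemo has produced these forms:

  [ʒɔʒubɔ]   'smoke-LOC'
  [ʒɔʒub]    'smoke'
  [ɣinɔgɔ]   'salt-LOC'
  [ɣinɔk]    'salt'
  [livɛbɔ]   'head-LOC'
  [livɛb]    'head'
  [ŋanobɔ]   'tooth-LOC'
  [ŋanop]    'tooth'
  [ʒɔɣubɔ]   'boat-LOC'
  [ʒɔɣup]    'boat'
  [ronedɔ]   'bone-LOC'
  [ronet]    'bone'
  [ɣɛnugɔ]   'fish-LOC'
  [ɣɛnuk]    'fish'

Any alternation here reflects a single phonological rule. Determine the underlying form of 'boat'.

/ʒɔɣup/

'boat' shows [b] ~ [p] at the end of the stem ([ʒɔɣubɔ] vs [ʒɔɣup]).
Compare 'smoke', with invariant [b] in [ʒɔʒubɔ] and [ʒɔʒub]: an analysis with underlying /b/ and a rule producing [p] in isolation would wrongly predict alternation here too.
The alternation reflects intervocalic voicing: voiceless stops become voiced between vowels. /p/ is underlying.
Hence 'boat' is /ʒɔɣup/ underlyingly.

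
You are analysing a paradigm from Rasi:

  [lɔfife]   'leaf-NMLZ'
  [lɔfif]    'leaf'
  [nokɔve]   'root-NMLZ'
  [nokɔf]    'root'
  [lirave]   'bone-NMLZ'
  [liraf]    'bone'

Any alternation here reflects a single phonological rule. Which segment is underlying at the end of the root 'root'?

In [nokɔve] and [nokɔf] the final segment of 'root' alternates: [v] ~ [f].
The stem 'leaf' ([lɔfife], [lɔfif]) shows [f] unchanged in both environments, so [f] cannot be basic with [v] derived before the NMLZ suffix.
The alternation reflects word-final obstruent devoicing: voiced obstruents become voiceless word-finally. /v/ is underlying.

/v/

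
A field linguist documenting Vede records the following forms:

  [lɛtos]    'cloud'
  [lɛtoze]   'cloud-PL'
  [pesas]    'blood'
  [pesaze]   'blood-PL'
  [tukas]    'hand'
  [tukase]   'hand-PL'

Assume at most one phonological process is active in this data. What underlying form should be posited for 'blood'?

The stem for 'blood' ends in [s] in [pesas] but [z] in [pesaze].
Compare 'hand', with invariant [s] in [tukas] and [tukase]: an analysis with underlying /s/ and a rule producing [z] before the PL suffix would wrongly predict alternation here too.
The alternation reflects word-final obstruent devoicing: voiced obstruents become voiceless word-finally. /z/ is underlying.

/pesaz/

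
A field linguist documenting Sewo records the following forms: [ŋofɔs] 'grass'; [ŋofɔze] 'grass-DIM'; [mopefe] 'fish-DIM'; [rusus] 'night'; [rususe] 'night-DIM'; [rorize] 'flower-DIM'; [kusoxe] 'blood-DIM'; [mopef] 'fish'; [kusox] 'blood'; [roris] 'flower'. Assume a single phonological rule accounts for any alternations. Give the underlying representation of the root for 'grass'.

The stem for 'grass' ends in [z] in [ŋofɔze] but [s] in [ŋofɔs].
If /s/ were underlying and a rule turned it into [z] before the DIM suffix, 'night' would also alternate; but it has [s] in both [rususe] and [rusus].
The underlying segment must be /z/; voiced obstruents become voiceless word-finally, yielding [s] there.

/ŋofɔz/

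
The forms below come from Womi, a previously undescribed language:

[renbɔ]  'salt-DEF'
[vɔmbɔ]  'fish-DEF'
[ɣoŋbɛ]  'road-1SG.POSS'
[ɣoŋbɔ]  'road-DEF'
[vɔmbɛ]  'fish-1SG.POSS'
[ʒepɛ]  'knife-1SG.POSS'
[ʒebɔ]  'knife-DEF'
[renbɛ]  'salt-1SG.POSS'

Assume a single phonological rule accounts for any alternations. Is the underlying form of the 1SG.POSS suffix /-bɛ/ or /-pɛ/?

The 1SG.POSS morpheme has two allomorphs, [-bɛ] and [-pɛ].
By contrast the DEF suffix keeps its initial [b] throughout — that segment must be underlying.
The 1SG.POSS suffix is therefore /-pɛ/ underlyingly, with post-nasal voicing: voiceless stops become voiced after a nasal.

/-pɛ/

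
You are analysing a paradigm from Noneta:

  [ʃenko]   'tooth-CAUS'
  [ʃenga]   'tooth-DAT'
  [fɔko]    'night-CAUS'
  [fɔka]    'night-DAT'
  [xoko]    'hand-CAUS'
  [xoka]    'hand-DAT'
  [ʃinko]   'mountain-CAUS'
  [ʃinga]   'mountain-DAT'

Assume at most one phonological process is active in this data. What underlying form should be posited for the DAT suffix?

/-ga/

The DAT morpheme has two allomorphs, [-ga] and [-ka].
The CAUS suffix, which begins with [k], is invariant after every stem; so [k] is not altered by any rule here.
So the underlying form is /-ga/, and voiced stops become voiceless after a vowel.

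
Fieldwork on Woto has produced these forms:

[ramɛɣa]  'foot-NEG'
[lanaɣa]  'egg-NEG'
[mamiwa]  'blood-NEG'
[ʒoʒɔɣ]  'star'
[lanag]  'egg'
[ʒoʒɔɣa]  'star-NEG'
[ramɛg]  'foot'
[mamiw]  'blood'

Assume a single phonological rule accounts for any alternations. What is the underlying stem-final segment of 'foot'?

The stem for 'foot' ends in [g] in [ramɛg] but [ɣ] in [ramɛɣa].
But 'star' keeps [ɣ] in both environments ([ʒoʒɔɣ], [ʒoʒɔɣa]), so there is no rule changing /ɣ/ to [g] in isolation.
The alternation reflects intervocalic spirantization: voiced stops become fricatives between vowels. /g/ is underlying.

/g/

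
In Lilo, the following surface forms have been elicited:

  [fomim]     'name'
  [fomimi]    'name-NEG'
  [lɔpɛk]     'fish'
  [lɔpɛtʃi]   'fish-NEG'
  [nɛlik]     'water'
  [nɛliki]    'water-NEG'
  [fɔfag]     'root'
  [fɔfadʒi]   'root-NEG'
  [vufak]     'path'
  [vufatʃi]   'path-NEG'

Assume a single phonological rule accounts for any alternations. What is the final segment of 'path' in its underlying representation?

'path' shows [k] ~ [tʃ] at the end of the stem ([vufak] vs [vufatʃi]).
The stem 'water' ([nɛlik], [nɛliki]) shows [k] unchanged in both environments, so [k] cannot be basic with [tʃ] derived before the NEG suffix.
So /tʃ/ is underlying, and a rule of depalatalization — palato-alveolar /tʃ/ and /dʒ/ become [k] and [g] when no front vowel follows — gives [k].

/tʃ/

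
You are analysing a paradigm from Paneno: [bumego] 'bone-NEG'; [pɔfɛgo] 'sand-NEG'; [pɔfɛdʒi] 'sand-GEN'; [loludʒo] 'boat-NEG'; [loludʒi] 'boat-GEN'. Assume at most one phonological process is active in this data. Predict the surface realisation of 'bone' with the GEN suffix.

'sand' shows [g] ~ [dʒ] at the end of the stem ([pɔfɛgo] vs [pɔfɛdʒi]).
But 'boat' keeps [dʒ] in both environments ([loludʒo], [loludʒi]), so there is no rule changing /dʒ/ to [g] before the NEG suffix.
So /g/ is underlying, and a rule of palatalization before a front vowel — /g/ becomes palato-alveolar [dʒ] before a front vowel — gives [dʒ].
The one attested form of 'bone', [bumego], shows underlying /bumeg/. Applying the same rule before a front vowel gives [bumedʒi].

[bumedʒi]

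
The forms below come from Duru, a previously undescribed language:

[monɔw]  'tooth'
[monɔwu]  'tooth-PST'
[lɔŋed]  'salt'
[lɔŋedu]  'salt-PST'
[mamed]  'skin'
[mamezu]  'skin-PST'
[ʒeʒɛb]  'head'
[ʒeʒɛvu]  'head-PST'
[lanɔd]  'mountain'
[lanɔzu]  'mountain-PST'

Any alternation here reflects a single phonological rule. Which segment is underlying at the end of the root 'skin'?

The root 'skin' surfaces as [mamed] and [mamezu], with a stem-final [d] ~ [z] alternation.
Compare 'salt', with invariant [d] in [lɔŋed] and [lɔŋedu]: an analysis with underlying /d/ and a rule producing [z] before the PST suffix would wrongly predict alternation here too.
The alternation reflects word-final hardening: voiced fricatives become stops word-finally. /z/ is underlying.

/z/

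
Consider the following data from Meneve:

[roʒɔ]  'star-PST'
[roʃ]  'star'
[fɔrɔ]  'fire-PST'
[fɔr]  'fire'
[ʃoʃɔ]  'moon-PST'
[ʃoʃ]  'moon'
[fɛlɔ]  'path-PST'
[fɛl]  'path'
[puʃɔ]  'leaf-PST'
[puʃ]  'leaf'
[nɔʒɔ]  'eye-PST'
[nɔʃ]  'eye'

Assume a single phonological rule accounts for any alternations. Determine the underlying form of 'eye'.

The stem for 'eye' ends in [ʒ] in [nɔʒɔ] but [ʃ] in [nɔʃ].
But 'moon' keeps [ʃ] in both environments ([ʃoʃɔ], [ʃoʃ]), so there is no rule changing /ʃ/ to [ʒ] before the PST suffix.
So /ʒ/ is underlying, and a rule of word-final obstruent devoicing — voiced obstruents become voiceless word-finally — gives [ʃ].
The underlying form of 'eye' is therefore /nɔʒ/.

/nɔʒ/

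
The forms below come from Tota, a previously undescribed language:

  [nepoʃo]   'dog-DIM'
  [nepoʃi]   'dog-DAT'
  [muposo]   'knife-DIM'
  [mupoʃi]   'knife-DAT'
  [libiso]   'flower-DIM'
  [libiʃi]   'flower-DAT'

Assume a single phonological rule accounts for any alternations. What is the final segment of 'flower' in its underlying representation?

In [libiso] and [libiʃi] the final segment of 'flower' alternates: [s] ~ [ʃ].
Compare 'dog', with invariant [ʃ] in [nepoʃo] and [nepoʃi]: an analysis with underlying /ʃ/ and a rule producing [s] before the DIM suffix would wrongly predict alternation here too.
Therefore /s/ is basic and [ʃ] is derived by palatalization before a front vowel (/s/ becomes palato-alveolar [ʃ] before a front vowel).

/s/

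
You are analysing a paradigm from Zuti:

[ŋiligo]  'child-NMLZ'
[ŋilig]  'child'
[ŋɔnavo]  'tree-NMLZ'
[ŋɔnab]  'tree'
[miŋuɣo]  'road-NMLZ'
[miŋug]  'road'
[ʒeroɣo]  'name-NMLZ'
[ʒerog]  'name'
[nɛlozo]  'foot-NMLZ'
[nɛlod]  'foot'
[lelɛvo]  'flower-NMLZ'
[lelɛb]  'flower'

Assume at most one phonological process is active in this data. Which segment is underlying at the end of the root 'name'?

/ɣ/

The stem for 'name' ends in [ɣ] in [ʒeroɣo] but [g] in [ʒerog].
If /g/ were underlying and a rule turned it into [ɣ] before the NMLZ suffix, 'child' would also alternate; but it has [g] in both [ŋiligo] and [ŋilig].
Therefore /ɣ/ is basic and [g] is derived by word-final hardening (voiced fricatives become stops word-finally).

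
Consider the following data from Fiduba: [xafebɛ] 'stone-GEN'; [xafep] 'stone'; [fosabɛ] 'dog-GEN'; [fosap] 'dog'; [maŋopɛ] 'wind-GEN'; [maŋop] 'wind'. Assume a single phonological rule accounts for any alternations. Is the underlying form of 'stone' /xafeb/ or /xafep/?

The root 'stone' surfaces as [xafebɛ] and [xafep], with a stem-final [b] ~ [p] alternation.
If /p/ were underlying and a rule turned it into [b] before the GEN suffix, 'wind' would also alternate; but it has [p] in both [maŋopɛ] and [maŋop].
The underlying segment must be /b/; voiced obstruents become voiceless word-finally, yielding [p] there.

/xafeb/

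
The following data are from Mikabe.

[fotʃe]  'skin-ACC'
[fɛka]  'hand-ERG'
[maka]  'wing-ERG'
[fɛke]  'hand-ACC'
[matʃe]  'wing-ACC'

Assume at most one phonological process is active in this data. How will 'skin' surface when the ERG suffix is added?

[foka]

'wing' shows [k] ~ [tʃ] at the end of the stem ([maka] vs [matʃe]).
The stem 'hand' ([fɛka], [fɛke]) shows [k] unchanged in both environments, so [k] cannot be basic with [tʃ] derived before the ACC suffix.
The alternation reflects depalatalization: palato-alveolar /tʃ/ becomes [k] when no front vowel follows. /tʃ/ is underlying.
The one attested form of 'skin', [fotʃe], shows underlying /fotʃ/. Applying the same rule when no front vowel follows gives [foka].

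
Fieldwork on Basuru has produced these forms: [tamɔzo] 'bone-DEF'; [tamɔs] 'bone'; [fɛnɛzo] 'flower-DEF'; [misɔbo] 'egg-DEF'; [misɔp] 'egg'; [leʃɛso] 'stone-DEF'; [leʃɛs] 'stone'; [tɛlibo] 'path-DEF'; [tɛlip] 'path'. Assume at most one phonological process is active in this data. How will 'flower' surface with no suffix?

'bone' shows [z] ~ [s] at the end of the stem ([tamɔzo] vs [tamɔs]).
But 'stone' keeps [s] in both environments ([leʃɛso], [leʃɛs]), so there is no rule changing /s/ to [z] before the DEF suffix.
The alternation reflects word-final obstruent devoicing: voiced obstruents become voiceless word-finally. /z/ is underlying.
From [fɛnɛzo] the stem 'flower' is /fɛnɛz/; word-finally this yields [fɛnɛs].

[fɛnɛs]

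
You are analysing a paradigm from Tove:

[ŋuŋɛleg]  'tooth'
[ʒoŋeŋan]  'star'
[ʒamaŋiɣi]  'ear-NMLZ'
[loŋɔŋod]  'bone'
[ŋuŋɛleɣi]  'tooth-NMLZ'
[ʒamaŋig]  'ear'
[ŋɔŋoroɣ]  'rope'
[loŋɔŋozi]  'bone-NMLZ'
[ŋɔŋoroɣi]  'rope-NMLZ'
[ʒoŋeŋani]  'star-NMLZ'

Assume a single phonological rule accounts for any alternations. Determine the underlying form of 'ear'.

The root 'ear' surfaces as [ʒamaŋig] and [ʒamaŋiɣi], with a stem-final [g] ~ [ɣ] alternation.
But 'rope' keeps [ɣ] in both environments ([ŋɔŋoroɣ], [ŋɔŋoroɣi]), so there is no rule changing /ɣ/ to [g] in isolation.
So /g/ is underlying, and a rule of intervocalic spirantization — voiced stops become fricatives between vowels — gives [ɣ].

/ʒamaŋig/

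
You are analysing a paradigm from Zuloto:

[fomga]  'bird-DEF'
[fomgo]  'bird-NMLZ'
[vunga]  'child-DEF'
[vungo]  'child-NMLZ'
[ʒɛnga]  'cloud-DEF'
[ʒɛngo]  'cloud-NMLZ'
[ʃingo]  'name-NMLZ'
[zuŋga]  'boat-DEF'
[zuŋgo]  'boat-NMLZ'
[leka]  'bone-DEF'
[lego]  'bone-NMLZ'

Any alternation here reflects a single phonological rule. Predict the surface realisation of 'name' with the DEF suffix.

The DEF morpheme has two allomorphs, [-ga] and [-ka].
By contrast the NMLZ suffix keeps its initial [g] throughout — that segment must be underlying.
The DEF suffix is therefore /-ka/ underlyingly, with post-nasal voicing: voiceless stops become voiced after a nasal.
After 'name', which ends in a nasal, the suffix surfaces as [-ga], giving [ʃinga].

[ʃinga]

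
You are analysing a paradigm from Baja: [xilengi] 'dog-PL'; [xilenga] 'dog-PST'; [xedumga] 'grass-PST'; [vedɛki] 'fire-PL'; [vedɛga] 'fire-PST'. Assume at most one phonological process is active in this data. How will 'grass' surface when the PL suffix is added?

[xedumgi]

The PL suffix surfaces as [-gi] and [-ki], depending on the final segment of the stem.
By contrast the PST suffix keeps its initial [g] throughout — that segment must be underlying.
The PL suffix is therefore /-ki/ underlyingly, with post-nasal voicing: voiceless stops become voiced after a nasal.
After 'grass', which ends in a nasal, the suffix surfaces as [-gi], giving [xedumgi].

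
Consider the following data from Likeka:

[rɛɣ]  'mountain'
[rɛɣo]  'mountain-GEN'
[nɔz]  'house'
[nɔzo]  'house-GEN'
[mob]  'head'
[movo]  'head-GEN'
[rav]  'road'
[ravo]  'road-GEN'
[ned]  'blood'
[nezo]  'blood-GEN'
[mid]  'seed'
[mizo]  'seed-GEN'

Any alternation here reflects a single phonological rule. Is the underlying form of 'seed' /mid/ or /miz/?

'seed' shows [d] ~ [z] at the end of the stem ([mid] vs [mizo]).
But 'house' keeps [z] in both environments ([nɔz], [nɔzo]), so there is no rule changing /z/ to [d] in isolation.
The alternation reflects intervocalic spirantization: voiced stops become fricatives between vowels. /d/ is underlying.

/mid/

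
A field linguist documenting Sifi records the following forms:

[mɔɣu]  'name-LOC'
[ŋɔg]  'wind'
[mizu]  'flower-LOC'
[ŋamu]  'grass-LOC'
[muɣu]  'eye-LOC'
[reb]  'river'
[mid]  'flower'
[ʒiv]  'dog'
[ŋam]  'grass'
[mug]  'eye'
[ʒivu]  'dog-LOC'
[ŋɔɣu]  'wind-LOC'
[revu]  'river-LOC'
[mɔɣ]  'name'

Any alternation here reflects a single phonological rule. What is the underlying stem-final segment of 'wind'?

'wind' shows [ɣ] ~ [g] at the end of the stem ([ŋɔɣu] vs [ŋɔg]).
Compare 'name', with invariant [ɣ] in [mɔɣu] and [mɔɣ]: an analysis with underlying /ɣ/ and a rule producing [g] in isolation would wrongly predict alternation here too.
Therefore /g/ is basic and [ɣ] is derived by intervocalic spirantization (voiced stops become fricatives between vowels).

/g/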